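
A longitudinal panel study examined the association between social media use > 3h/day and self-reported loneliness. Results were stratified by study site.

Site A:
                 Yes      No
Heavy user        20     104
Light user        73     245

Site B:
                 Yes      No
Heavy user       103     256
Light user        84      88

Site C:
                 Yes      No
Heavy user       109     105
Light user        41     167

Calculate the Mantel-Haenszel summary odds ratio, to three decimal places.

OR_MH = Σ(aᵢdᵢ/nᵢ) / Σ(bᵢcᵢ/nᵢ), where nᵢ is the stratum total.
Stratum 1 (Site A): n = 442; a·d/n = 20·245/442 = 11.0860; b·c/n = 104·73/442 = 17.1765
Stratum 2 (Site B): n = 531; a·d/n = 103·88/531 = 17.0697; b·c/n = 256·84/531 = 40.4972
Stratum 3 (Site C): n = 422; a·d/n = 109·167/422 = 43.1351; b·c/n = 105·41/422 = 10.2014
OR_MH = (11.0860 + 17.0697 + 43.1351) / (17.1765 + 40.4972 + 10.2014) = 71.2907 / 67.8751 = 1.05032

1.050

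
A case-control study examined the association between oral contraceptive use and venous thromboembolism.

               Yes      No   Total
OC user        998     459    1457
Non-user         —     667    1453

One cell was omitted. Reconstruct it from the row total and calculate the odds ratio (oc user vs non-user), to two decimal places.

The missing cell is in the unexposed row: 1453 − 667 = 786.
So a = 998, b = 459, c = 786, d = 667.
OR = (a·d)/(b·c) = (998 × 667) / (459 × 786) = 665666 / 360774 = 1.84511

1.85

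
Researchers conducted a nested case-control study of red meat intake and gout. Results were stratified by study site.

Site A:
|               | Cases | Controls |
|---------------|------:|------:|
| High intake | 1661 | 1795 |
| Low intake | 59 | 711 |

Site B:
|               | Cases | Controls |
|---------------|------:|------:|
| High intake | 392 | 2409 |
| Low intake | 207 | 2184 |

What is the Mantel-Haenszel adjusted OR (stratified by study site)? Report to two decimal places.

OR_MH = Σ(aᵢdᵢ/nᵢ) / Σ(bᵢcᵢ/nᵢ), where nᵢ is the stratum total.
Stratum 1 (Site A): n = 4226; a·d/n = 1661·711/4226 = 279.4536; b·c/n = 1795·59/4226 = 25.0603
Stratum 2 (Site B): n = 5192; a·d/n = 392·2184/5192 = 164.8937; b·c/n = 2409·207/5192 = 96.0445
OR_MH = (279.4536 + 164.8937) / (25.0603 + 96.0445) = 444.3473 / 121.1048 = 3.66911

3.67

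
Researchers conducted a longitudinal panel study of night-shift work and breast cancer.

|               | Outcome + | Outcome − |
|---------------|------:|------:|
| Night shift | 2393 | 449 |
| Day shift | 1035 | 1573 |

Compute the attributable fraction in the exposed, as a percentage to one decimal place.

52.9

Cells: a = 2393, b = 449, c = 1035, d = 1573.
Risk in exposed = 2393/2842 = 0.84201; risk in unexposed = 1035/2608 = 0.39686.
RR = 0.84201/0.39686 = 2.12171
AR% = (RR − 1)/RR × 100 = (2.12171 − 1)/2.12171 × 100 = 52.8682%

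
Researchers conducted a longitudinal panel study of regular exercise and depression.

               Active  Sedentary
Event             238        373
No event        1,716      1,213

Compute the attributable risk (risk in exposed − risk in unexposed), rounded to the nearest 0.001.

-0.113

Reading the table with exposure as columns: a = 238 (Active, case), b = 1716 (Active, non-case), c = 373 (Sedentary, case), d = 1213.
Risk in exposed = 238/1954 = 0.121801; risk in unexposed = 373/1586 = 0.235183.
Risk difference = 0.121801 − 0.235183 = -0.113381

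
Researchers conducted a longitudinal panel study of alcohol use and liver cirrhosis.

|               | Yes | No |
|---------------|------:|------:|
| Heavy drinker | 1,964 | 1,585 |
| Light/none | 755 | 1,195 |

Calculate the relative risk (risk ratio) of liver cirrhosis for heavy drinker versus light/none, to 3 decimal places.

Cells: a = 1964, b = 1585, c = 755, d = 1195.
Risk in exposed = 1964/3549 = 0.55340; risk in unexposed = 755/1950 = 0.38718.
RR = 0.55340 / 0.38718 = 1.42930
The risk among the exposed is 1.43 times that among the unexposed.

1.429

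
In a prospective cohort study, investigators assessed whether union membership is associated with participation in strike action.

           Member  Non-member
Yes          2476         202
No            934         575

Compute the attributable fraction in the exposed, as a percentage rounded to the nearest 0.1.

64.2

Reading the table with exposure as columns: a = 2476 (Member, case), b = 934 (Member, non-case), c = 202 (Non-member, case), d = 575.
Risk in exposed = 2476/3410 = 0.72610; risk in unexposed = 202/777 = 0.25997.
RR = 0.72610/0.25997 = 2.79297
AR% = (RR − 1)/RR × 100 = (2.79297 − 1)/2.79297 × 100 = 64.1958%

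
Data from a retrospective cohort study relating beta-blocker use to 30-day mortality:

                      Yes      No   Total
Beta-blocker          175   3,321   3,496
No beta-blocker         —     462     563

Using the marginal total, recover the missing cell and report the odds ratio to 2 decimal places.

The missing cell is in the unexposed row: 563 − 462 = 101.
So a = 175, b = 3321, c = 101, d = 462.
OR = (a·d)/(b·c) = (175 × 462) / (3321 × 101) = 80850 / 335421 = 0.24104

0.24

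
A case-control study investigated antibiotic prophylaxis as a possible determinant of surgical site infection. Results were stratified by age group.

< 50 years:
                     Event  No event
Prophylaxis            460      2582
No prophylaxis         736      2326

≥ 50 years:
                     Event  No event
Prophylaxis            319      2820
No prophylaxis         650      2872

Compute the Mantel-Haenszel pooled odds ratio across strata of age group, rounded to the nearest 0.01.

OR_MH = Σ(aᵢdᵢ/nᵢ) / Σ(bᵢcᵢ/nᵢ), where nᵢ is the stratum total.
Stratum 1 (< 50 years): n = 6104; a·d/n = 460·2326/6104 = 175.2883; b·c/n = 2582·736/6104 = 311.3290
Stratum 2 (≥ 50 years): n = 6661; a·d/n = 319·2872/6661 = 137.5421; b·c/n = 2820·650/6661 = 275.1839
OR_MH = (175.2883 + 137.5421) / (311.3290 + 275.1839) = 312.8304 / 586.5129 = 0.53337

0.53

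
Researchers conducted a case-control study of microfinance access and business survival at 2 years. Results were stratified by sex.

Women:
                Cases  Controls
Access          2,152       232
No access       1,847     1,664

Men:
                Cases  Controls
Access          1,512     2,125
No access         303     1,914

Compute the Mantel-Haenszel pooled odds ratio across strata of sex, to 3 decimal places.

OR_MH = Σ(aᵢdᵢ/nᵢ) / Σ(bᵢcᵢ/nᵢ), where nᵢ is the stratum total.
Stratum 1 (Women): n = 5895; a·d/n = 2152·1664/5895 = 607.4517; b·c/n = 232·1847/5895 = 72.6894
Stratum 2 (Men): n = 5854; a·d/n = 1512·1914/5854 = 494.3574; b·c/n = 2125·303/5854 = 109.9889
OR_MH = (607.4517 + 494.3574) / (72.6894 + 109.9889) = 1101.8091 / 182.6783 = 6.03142

6.031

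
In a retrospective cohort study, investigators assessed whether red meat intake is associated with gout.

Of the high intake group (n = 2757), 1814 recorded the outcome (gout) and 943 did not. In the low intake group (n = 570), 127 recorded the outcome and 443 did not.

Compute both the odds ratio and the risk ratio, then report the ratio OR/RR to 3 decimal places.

From the description: a = 1814, b = 943, c = 127, d = 443.
OR = (1814·443)/(943·127) = 803602/119761 = 6.71005
Risk in exposed = 1814/2757 = 0.65796; risk in unexposed = 127/570 = 0.22281; RR = 2.95306
OR/RR = 6.71005 / 2.95306 = 2.27224
The outcome is not rare, so the OR lies further from 1 than the RR.

2.272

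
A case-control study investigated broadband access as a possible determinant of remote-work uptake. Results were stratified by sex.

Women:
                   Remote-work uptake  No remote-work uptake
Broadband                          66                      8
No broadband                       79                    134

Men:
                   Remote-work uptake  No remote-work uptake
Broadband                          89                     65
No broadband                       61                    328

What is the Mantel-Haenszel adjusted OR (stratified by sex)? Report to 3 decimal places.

8.899

OR_MH = Σ(aᵢdᵢ/nᵢ) / Σ(bᵢcᵢ/nᵢ), where nᵢ is the stratum total.
Stratum 1 (Women): n = 287; a·d/n = 66·134/287 = 30.8153; b·c/n = 8·79/287 = 2.2021
Stratum 2 (Men): n = 543; a·d/n = 89·328/543 = 53.7606; b·c/n = 65·61/543 = 7.3020
OR_MH = (30.8153 + 53.7606) / (2.2021 + 7.3020) = 84.5759 / 9.5041 = 8.89887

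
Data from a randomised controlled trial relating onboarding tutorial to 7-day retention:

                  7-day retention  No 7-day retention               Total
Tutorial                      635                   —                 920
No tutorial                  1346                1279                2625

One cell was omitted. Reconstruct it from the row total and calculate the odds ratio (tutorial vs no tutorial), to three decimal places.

The missing cell is in the exposed row: 920 − 635 = 285.
So a = 635, b = 285, c = 1346, d = 1279.
OR = (a·d)/(b·c) = (635 × 1279) / (285 × 1346) = 812165 / 383610 = 2.11716

2.117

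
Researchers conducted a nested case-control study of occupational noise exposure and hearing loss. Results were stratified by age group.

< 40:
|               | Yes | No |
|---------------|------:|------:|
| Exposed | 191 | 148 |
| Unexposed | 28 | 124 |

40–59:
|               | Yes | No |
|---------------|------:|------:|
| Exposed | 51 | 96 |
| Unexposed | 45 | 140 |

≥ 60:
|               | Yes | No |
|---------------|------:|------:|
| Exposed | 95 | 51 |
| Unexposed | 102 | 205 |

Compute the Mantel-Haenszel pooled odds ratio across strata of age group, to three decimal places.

3.423

OR_MH = Σ(aᵢdᵢ/nᵢ) / Σ(bᵢcᵢ/nᵢ), where nᵢ is the stratum total.
Stratum 1 (< 40): n = 491; a·d/n = 191·124/491 = 48.2363; b·c/n = 148·28/491 = 8.4399
Stratum 2 (40–59): n = 332; a·d/n = 51·140/332 = 21.5060; b·c/n = 96·45/332 = 13.0120
Stratum 3 (≥ 60): n = 453; a·d/n = 95·205/453 = 42.9912; b·c/n = 51·102/453 = 11.4834
OR_MH = (48.2363 + 21.5060 + 42.9912) / (8.4399 + 13.0120 + 11.4834) = 112.7334 / 32.9354 = 3.42286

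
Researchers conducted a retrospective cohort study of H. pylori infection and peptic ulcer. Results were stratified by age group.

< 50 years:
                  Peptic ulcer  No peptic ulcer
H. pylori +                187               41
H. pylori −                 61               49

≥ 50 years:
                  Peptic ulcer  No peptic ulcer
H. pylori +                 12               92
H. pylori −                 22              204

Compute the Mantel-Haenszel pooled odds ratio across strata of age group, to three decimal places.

OR_MH = Σ(aᵢdᵢ/nᵢ) / Σ(bᵢcᵢ/nᵢ), where nᵢ is the stratum total.
Stratum 1 (< 50 years): n = 338; a·d/n = 187·49/338 = 27.1095; b·c/n = 41·61/338 = 7.3994
Stratum 2 (≥ 50 years): n = 330; a·d/n = 12·204/330 = 7.4182; b·c/n = 92·22/330 = 6.1333
OR_MH = (27.1095 + 7.4182) / (7.3994 + 6.1333) = 34.5276 / 13.5327 = 2.55142

2.551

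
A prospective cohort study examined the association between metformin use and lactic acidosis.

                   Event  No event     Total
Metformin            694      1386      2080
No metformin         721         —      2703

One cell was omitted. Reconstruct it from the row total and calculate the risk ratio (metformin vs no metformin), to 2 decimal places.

The missing cell is in the unexposed row: 2703 − 721 = 1982.
So a = 694, b = 1386, c = 721, d = 1982.
RR = [a/(a+b)] / [c/(c+d)] = (694/2080) / (721/2703) = 0.33365/0.26674 = 1.25085

1.25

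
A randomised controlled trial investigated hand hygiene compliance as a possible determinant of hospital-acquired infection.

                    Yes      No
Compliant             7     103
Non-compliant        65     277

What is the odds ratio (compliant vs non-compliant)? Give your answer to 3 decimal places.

Cells: a = 7, b = 103, c = 65, d = 277.
OR = (a·d)/(b·c) = (7 × 277) / (103 × 65) = 1939 / 6695 = 0.28962
Exposure is associated with lower odds of hospital-acquired infection (OR = 0.29 < 1).

0.290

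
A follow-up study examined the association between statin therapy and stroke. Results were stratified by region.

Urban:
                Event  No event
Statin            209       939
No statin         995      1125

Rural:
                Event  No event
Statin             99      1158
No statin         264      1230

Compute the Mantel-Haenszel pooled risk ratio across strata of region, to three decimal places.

0.403

RR_MH = Σ(aᵢ·n₀ᵢ/nᵢ) / Σ(cᵢ·n₁ᵢ/nᵢ), with n₁ᵢ = aᵢ+bᵢ (exposed), n₀ᵢ = cᵢ+dᵢ (unexposed), nᵢ = n₁ᵢ+n₀ᵢ.
Stratum 1 (Urban): n₁ = 1148, n₀ = 2120, n = 3268; a·n₀/n = 209·2120/3268 = 135.5814; c·n₁/n = 995·1148/3268 = 349.5288
Stratum 2 (Rural): n₁ = 1257, n₀ = 1494, n = 2751; a·n₀/n = 99·1494/2751 = 53.7644; c·n₁/n = 264·1257/2751 = 120.6281
RR_MH = (135.5814 + 53.7644) / (349.5288 + 120.6281) = 189.3458 / 470.1569 = 0.40273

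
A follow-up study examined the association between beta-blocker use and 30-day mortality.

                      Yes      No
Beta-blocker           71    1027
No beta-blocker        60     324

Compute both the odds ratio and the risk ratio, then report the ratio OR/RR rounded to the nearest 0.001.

0.902

Cells: a = 71, b = 1027, c = 60, d = 324.
OR = (71·324)/(1027·60) = 23004/61620 = 0.37332
Risk in exposed = 71/1098 = 0.06466; risk in unexposed = 60/384 = 0.15625; RR = 0.41384
OR/RR = 0.37332 / 0.41384 = 0.90208
The outcome is not rare, so the OR lies further from 1 than the RR.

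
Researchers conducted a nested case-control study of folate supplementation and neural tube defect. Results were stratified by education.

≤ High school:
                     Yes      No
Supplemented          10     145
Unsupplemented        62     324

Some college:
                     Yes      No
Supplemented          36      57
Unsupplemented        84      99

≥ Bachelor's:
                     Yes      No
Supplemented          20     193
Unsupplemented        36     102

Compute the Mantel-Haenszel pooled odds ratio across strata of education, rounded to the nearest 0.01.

0.46

OR_MH = Σ(aᵢdᵢ/nᵢ) / Σ(bᵢcᵢ/nᵢ), where nᵢ is the stratum total.
Stratum 1 (≤ High school): n = 541; a·d/n = 10·324/541 = 5.9889; b·c/n = 145·62/541 = 16.6174
Stratum 2 (Some college): n = 276; a·d/n = 36·99/276 = 12.9130; b·c/n = 57·84/276 = 17.3478
Stratum 3 (≥ Bachelor's): n = 351; a·d/n = 20·102/351 = 5.8120; b·c/n = 193·36/351 = 19.7949
OR_MH = (5.9889 + 12.9130 + 5.8120) / (16.6174 + 17.3478 + 19.7949) = 24.7139 / 53.7601 = 0.45971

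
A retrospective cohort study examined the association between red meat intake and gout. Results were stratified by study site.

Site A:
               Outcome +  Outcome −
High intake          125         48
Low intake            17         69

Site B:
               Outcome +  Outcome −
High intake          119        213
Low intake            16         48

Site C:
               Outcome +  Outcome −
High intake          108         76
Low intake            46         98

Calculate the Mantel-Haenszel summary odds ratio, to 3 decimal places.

3.569

OR_MH = Σ(aᵢdᵢ/nᵢ) / Σ(bᵢcᵢ/nᵢ), where nᵢ is the stratum total.
Stratum 1 (Site A): n = 259; a·d/n = 125·69/259 = 33.3012; b·c/n = 48·17/259 = 3.1506
Stratum 2 (Site B): n = 396; a·d/n = 119·48/396 = 14.4242; b·c/n = 213·16/396 = 8.6061
Stratum 3 (Site C): n = 328; a·d/n = 108·98/328 = 32.2683; b·c/n = 76·46/328 = 10.6585
OR_MH = (33.3012 + 14.4242 + 32.2683) / (3.1506 + 8.6061 + 10.6585) = 79.9937 / 22.4152 = 3.56873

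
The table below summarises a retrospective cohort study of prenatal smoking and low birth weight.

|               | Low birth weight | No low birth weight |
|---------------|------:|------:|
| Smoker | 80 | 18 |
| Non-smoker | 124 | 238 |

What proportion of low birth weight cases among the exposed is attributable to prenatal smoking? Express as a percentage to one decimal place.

58.0

Cells: a = 80, b = 18, c = 124, d = 238.
Risk in exposed = 80/98 = 0.81633; risk in unexposed = 124/362 = 0.34254.
RR = 0.81633/0.34254 = 2.38315
AR% = (RR − 1)/RR × 100 = (2.38315 − 1)/2.38315 × 100 = 58.0387%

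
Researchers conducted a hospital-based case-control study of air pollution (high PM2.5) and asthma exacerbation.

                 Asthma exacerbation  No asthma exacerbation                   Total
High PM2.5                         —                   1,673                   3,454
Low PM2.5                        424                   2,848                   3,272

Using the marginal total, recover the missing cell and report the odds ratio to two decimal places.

7.15

The missing cell is in the exposed row: 3454 − 1673 = 1781.
So a = 1781, b = 1673, c = 424, d = 2848.
OR = (a·d)/(b·c) = (1781 × 2848) / (1673 × 424) = 5072288 / 709352 = 7.15059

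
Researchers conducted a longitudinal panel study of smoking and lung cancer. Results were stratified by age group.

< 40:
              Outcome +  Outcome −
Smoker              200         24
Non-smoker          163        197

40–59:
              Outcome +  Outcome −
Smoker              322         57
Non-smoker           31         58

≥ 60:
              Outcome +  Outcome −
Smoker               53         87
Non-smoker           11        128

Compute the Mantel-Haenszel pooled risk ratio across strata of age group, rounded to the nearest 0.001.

RR_MH = Σ(aᵢ·n₀ᵢ/nᵢ) / Σ(cᵢ·n₁ᵢ/nᵢ), with n₁ᵢ = aᵢ+bᵢ (exposed), n₀ᵢ = cᵢ+dᵢ (unexposed), nᵢ = n₁ᵢ+n₀ᵢ.
Stratum 1 (< 40): n₁ = 224, n₀ = 360, n = 584; a·n₀/n = 200·360/584 = 123.2877; c·n₁/n = 163·224/584 = 62.5205
Stratum 2 (40–59): n₁ = 379, n₀ = 89, n = 468; a·n₀/n = 322·89/468 = 61.2350; c·n₁/n = 31·379/468 = 25.1047
Stratum 3 (≥ 60): n₁ = 140, n₀ = 139, n = 279; a·n₀/n = 53·139/279 = 26.4050; c·n₁/n = 11·140/279 = 5.5197
RR_MH = (123.2877 + 61.2350 + 26.4050) / (62.5205 + 25.1047 + 5.5197) = 210.9277 / 93.1450 = 2.26451

2.265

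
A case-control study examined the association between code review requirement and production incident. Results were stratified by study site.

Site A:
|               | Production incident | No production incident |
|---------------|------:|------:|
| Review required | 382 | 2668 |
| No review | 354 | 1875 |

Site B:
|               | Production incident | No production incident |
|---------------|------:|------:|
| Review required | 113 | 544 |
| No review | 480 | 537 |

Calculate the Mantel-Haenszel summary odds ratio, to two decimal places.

0.51

OR_MH = Σ(aᵢdᵢ/nᵢ) / Σ(bᵢcᵢ/nᵢ), where nᵢ is the stratum total.
Stratum 1 (Site A): n = 5279; a·d/n = 382·1875/5279 = 135.6791; b·c/n = 2668·354/5279 = 178.9112
Stratum 2 (Site B): n = 1674; a·d/n = 113·537/1674 = 36.2491; b·c/n = 544·480/1674 = 155.9857
OR_MH = (135.6791 + 36.2491) / (178.9112 + 155.9857) = 171.9282 / 334.8968 = 0.51338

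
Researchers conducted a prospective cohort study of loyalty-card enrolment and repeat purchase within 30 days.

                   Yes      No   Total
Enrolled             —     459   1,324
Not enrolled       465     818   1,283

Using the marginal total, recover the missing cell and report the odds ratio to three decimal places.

The missing cell is in the exposed row: 1324 − 459 = 865.
So a = 865, b = 459, c = 465, d = 818.
OR = (a·d)/(b·c) = (865 × 818) / (459 × 465) = 707570 / 213435 = 3.31515

3.315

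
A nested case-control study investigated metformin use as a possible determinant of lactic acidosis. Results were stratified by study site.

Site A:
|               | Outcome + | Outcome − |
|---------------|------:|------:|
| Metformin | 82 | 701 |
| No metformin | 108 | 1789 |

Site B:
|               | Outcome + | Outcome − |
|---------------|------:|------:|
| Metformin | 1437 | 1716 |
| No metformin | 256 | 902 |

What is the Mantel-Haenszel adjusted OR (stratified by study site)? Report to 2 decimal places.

2.73

OR_MH = Σ(aᵢdᵢ/nᵢ) / Σ(bᵢcᵢ/nᵢ), where nᵢ is the stratum total.
Stratum 1 (Site A): n = 2680; a·d/n = 82·1789/2680 = 54.7381; b·c/n = 701·108/2680 = 28.2493
Stratum 2 (Site B): n = 4311; a·d/n = 1437·902/4311 = 300.6667; b·c/n = 1716·256/4311 = 101.9012
OR_MH = (54.7381 + 300.6667) / (28.2493 + 101.9012) = 355.4047 / 130.1504 = 2.73072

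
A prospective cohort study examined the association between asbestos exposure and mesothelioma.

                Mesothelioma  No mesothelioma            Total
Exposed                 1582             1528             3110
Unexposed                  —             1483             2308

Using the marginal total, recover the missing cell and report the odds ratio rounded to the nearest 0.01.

1.86

The missing cell is in the unexposed row: 2308 − 1483 = 825.
So a = 1582, b = 1528, c = 825, d = 1483.
OR = (a·d)/(b·c) = (1582 × 1483) / (1528 × 825) = 2346106 / 1260600 = 1.86110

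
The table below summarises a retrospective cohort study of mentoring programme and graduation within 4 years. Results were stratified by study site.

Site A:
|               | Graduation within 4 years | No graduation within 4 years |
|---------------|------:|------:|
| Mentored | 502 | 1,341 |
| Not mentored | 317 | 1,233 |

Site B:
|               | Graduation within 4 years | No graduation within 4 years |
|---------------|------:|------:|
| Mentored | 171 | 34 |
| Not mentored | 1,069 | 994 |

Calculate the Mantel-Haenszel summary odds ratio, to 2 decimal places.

OR_MH = Σ(aᵢdᵢ/nᵢ) / Σ(bᵢcᵢ/nᵢ), where nᵢ is the stratum total.
Stratum 1 (Site A): n = 3393; a·d/n = 502·1233/3393 = 182.4244; b·c/n = 1341·317/3393 = 125.2865
Stratum 2 (Site B): n = 2268; a·d/n = 171·994/2268 = 74.9444; b·c/n = 34·1069/2268 = 16.0256
OR_MH = (182.4244 + 74.9444) / (125.2865 + 16.0256) = 257.3688 / 141.3120 = 1.82128

1.82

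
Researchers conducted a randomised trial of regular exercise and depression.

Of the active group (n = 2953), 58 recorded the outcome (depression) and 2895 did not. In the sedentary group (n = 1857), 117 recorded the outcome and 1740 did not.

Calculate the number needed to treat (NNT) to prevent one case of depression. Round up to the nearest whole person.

Risk in treated group = 58/2953 = 0.01964; risk in control = 117/1857 = 0.06300.
Absolute risk reduction = 0.06300 − 0.01964 = 0.04336
NNT = 1 / ARR = 1 / 0.04336 = 23.061 → round up → 24

24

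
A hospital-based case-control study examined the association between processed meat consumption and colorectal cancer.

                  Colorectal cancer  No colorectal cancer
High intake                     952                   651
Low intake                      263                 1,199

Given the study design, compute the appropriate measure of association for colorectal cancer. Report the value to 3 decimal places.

Cells: a = 952, b = 651, c = 263, d = 1199.
This is a hospital-based case-control study: participants were sampled on outcome status, so risks in the source population cannot be estimated directly — relative risk is not valid here. The odds ratio is the appropriate measure.
OR = (a·d)/(b·c) = (952 × 1199) / (651 × 263) = 1141448 / 171213 = 6.66683

6.667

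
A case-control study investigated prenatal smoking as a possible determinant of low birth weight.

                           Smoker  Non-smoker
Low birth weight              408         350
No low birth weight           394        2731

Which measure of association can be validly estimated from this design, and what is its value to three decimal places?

8.080

Reading the table with exposure as columns: a = 408 (Smoker, case), b = 394 (Smoker, non-case), c = 350 (Non-smoker, case), d = 2731.
This is a case-control study: participants were sampled on outcome status, so risks in the source population cannot be estimated directly — relative risk is not valid here. The odds ratio is the appropriate measure.
OR = (a·d)/(b·c) = (408 × 2731) / (394 × 350) = 1114248 / 137900 = 8.08012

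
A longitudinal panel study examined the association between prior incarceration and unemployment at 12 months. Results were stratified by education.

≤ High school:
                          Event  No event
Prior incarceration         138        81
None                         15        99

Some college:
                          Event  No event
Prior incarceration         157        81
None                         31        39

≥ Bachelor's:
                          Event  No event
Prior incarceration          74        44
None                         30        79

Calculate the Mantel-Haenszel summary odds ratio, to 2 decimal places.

OR_MH = Σ(aᵢdᵢ/nᵢ) / Σ(bᵢcᵢ/nᵢ), where nᵢ is the stratum total.
Stratum 1 (≤ High school): n = 333; a·d/n = 138·99/333 = 41.0270; b·c/n = 81·15/333 = 3.6486
Stratum 2 (Some college): n = 308; a·d/n = 157·39/308 = 19.8799; b·c/n = 81·31/308 = 8.1526
Stratum 3 (≥ Bachelor's): n = 227; a·d/n = 74·79/227 = 25.7533; b·c/n = 44·30/227 = 5.8150
OR_MH = (41.0270 + 19.8799 + 25.7533) / (3.6486 + 8.1526 + 5.8150) = 86.6602 / 17.6162 = 4.91934

4.92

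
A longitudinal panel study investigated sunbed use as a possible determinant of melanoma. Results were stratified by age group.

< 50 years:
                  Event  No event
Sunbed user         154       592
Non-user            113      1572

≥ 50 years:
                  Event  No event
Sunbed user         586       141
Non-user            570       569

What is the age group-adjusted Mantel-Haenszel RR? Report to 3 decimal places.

1.809

RR_MH = Σ(aᵢ·n₀ᵢ/nᵢ) / Σ(cᵢ·n₁ᵢ/nᵢ), with n₁ᵢ = aᵢ+bᵢ (exposed), n₀ᵢ = cᵢ+dᵢ (unexposed), nᵢ = n₁ᵢ+n₀ᵢ.
Stratum 1 (< 50 years): n₁ = 746, n₀ = 1685, n = 2431; a·n₀/n = 154·1685/2431 = 106.7421; c·n₁/n = 113·746/2431 = 34.6763
Stratum 2 (≥ 50 years): n₁ = 727, n₀ = 1139, n = 1866; a·n₀/n = 586·1139/1866 = 357.6924; c·n₁/n = 570·727/1866 = 222.0740
RR_MH = (106.7421 + 357.6924) / (34.6763 + 222.0740) = 464.4345 / 256.7502 = 1.80890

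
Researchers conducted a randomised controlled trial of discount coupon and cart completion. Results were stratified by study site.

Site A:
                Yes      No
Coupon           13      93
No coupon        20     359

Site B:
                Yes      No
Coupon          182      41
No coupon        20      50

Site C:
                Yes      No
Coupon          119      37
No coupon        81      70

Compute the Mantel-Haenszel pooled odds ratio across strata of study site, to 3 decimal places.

4.136

OR_MH = Σ(aᵢdᵢ/nᵢ) / Σ(bᵢcᵢ/nᵢ), where nᵢ is the stratum total.
Stratum 1 (Site A): n = 485; a·d/n = 13·359/485 = 9.6227; b·c/n = 93·20/485 = 3.8351
Stratum 2 (Site B): n = 293; a·d/n = 182·50/293 = 31.0580; b·c/n = 41·20/293 = 2.7986
Stratum 3 (Site C): n = 307; a·d/n = 119·70/307 = 27.1336; b·c/n = 37·81/307 = 9.7622
OR_MH = (9.6227 + 31.0580 + 27.1336) / (3.8351 + 2.7986 + 9.7622) = 67.8143 / 16.3959 = 4.13605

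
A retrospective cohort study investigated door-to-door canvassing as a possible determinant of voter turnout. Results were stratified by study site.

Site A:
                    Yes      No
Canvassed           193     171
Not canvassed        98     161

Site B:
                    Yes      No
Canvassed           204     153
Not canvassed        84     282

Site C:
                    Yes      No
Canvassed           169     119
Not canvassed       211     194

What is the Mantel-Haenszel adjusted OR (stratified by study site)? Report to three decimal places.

OR_MH = Σ(aᵢdᵢ/nᵢ) / Σ(bᵢcᵢ/nᵢ), where nᵢ is the stratum total.
Stratum 1 (Site A): n = 623; a·d/n = 193·161/623 = 49.8764; b·c/n = 171·98/623 = 26.8989
Stratum 2 (Site B): n = 723; a·d/n = 204·282/723 = 79.5685; b·c/n = 153·84/723 = 17.7759
Stratum 3 (Site C): n = 693; a·d/n = 169·194/693 = 47.3102; b·c/n = 119·211/693 = 36.2323
OR_MH = (49.8764 + 79.5685 + 47.3102) / (26.8989 + 17.7759 + 36.2323) = 176.7551 / 80.9071 = 2.18467

2.185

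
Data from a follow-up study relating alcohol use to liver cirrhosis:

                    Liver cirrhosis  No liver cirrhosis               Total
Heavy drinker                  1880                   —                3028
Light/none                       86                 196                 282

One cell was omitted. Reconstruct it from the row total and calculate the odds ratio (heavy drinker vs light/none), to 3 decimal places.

3.732

The missing cell is in the exposed row: 3028 − 1880 = 1148.
So a = 1880, b = 1148, c = 86, d = 196.
OR = (a·d)/(b·c) = (1880 × 196) / (1148 × 86) = 368480 / 98728 = 3.73227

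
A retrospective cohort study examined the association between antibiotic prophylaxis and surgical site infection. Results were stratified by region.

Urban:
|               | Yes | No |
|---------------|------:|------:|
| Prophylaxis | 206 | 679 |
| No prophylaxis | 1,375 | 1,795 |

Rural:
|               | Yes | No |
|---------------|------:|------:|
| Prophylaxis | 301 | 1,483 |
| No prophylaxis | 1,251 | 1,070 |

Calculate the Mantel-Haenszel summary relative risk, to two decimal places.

RR_MH = Σ(aᵢ·n₀ᵢ/nᵢ) / Σ(cᵢ·n₁ᵢ/nᵢ), with n₁ᵢ = aᵢ+bᵢ (exposed), n₀ᵢ = cᵢ+dᵢ (unexposed), nᵢ = n₁ᵢ+n₀ᵢ.
Stratum 1 (Urban): n₁ = 885, n₀ = 3170, n = 4055; a·n₀/n = 206·3170/4055 = 161.0407; c·n₁/n = 1375·885/4055 = 300.0925
Stratum 2 (Rural): n₁ = 1784, n₀ = 2321, n = 4105; a·n₀/n = 301·2321/4105 = 170.1878; c·n₁/n = 1251·1784/4105 = 543.6745
RR_MH = (161.0407 + 170.1878) / (300.0925 + 543.6745) = 331.2285 / 843.7670 = 0.39256

0.39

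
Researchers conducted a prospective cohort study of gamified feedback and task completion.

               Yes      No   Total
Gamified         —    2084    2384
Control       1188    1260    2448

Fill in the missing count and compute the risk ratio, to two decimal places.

0.26

The missing cell is in the exposed row: 2384 − 2084 = 300.
So a = 300, b = 2084, c = 1188, d = 1260.
RR = [a/(a+b)] / [c/(c+d)] = (300/2384) / (1188/2448) = 0.12584/0.48529 = 0.25930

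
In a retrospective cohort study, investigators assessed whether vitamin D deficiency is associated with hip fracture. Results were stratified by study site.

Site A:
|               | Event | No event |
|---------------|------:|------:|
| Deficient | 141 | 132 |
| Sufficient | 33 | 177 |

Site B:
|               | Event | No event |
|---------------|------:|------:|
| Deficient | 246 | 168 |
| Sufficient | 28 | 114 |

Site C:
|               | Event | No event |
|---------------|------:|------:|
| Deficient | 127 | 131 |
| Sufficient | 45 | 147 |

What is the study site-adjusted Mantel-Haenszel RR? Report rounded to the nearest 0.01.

2.73

RR_MH = Σ(aᵢ·n₀ᵢ/nᵢ) / Σ(cᵢ·n₁ᵢ/nᵢ), with n₁ᵢ = aᵢ+bᵢ (exposed), n₀ᵢ = cᵢ+dᵢ (unexposed), nᵢ = n₁ᵢ+n₀ᵢ.
Stratum 1 (Site A): n₁ = 273, n₀ = 210, n = 483; a·n₀/n = 141·210/483 = 61.3043; c·n₁/n = 33·273/483 = 18.6522
Stratum 2 (Site B): n₁ = 414, n₀ = 142, n = 556; a·n₀/n = 246·142/556 = 62.8273; c·n₁/n = 28·414/556 = 20.8489
Stratum 3 (Site C): n₁ = 258, n₀ = 192, n = 450; a·n₀/n = 127·192/450 = 54.1867; c·n₁/n = 45·258/450 = 25.8000
RR_MH = (61.3043 + 62.8273 + 54.1867) / (18.6522 + 20.8489 + 25.8000) = 178.3184 / 65.3011 = 2.73071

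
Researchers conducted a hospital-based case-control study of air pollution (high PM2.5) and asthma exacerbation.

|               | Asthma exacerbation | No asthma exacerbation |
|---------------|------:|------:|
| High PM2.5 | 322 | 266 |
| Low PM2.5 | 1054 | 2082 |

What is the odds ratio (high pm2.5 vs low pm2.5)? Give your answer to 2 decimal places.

2.39

Cells: a = 322, b = 266, c = 1054, d = 2082.
OR = (a·d)/(b·c) = (322 × 2082) / (266 × 1054) = 670404 / 280364 = 2.39119
The odds of asthma exacerbation are about 2.39 times as high in the high pm2.5 group.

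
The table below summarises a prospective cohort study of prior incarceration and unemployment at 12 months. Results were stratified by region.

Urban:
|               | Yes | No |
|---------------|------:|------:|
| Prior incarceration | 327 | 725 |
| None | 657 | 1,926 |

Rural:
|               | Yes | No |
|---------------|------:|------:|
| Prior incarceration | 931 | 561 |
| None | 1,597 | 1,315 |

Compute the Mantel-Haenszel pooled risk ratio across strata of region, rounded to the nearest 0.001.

1.160

RR_MH = Σ(aᵢ·n₀ᵢ/nᵢ) / Σ(cᵢ·n₁ᵢ/nᵢ), with n₁ᵢ = aᵢ+bᵢ (exposed), n₀ᵢ = cᵢ+dᵢ (unexposed), nᵢ = n₁ᵢ+n₀ᵢ.
Stratum 1 (Urban): n₁ = 1052, n₀ = 2583, n = 3635; a·n₀/n = 327·2583/3635 = 232.3634; c·n₁/n = 657·1052/3635 = 190.1414
Stratum 2 (Rural): n₁ = 1492, n₀ = 2912, n = 4404; a·n₀/n = 931·2912/4404 = 615.5931; c·n₁/n = 1597·1492/4404 = 541.0363
RR_MH = (232.3634 + 615.5931) / (190.1414 + 541.0363) = 847.9565 / 731.1777 = 1.15971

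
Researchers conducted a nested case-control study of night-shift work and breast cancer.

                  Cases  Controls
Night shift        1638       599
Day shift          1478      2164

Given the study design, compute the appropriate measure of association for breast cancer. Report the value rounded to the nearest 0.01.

4.00

Cells: a = 1638, b = 599, c = 1478, d = 2164.
This is a nested case-control study: participants were sampled on outcome status, so risks in the source population cannot be estimated directly — relative risk is not valid here. The odds ratio is the appropriate measure.
OR = (a·d)/(b·c) = (1638 × 2164) / (599 × 1478) = 3544632 / 885322 = 4.00378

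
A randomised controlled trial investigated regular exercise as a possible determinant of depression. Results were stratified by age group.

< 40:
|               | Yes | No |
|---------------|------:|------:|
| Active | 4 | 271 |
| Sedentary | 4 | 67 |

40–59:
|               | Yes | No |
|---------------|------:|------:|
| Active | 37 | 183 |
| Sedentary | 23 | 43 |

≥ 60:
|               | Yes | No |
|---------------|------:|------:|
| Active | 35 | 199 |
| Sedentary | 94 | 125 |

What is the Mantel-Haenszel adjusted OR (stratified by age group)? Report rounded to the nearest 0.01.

OR_MH = Σ(aᵢdᵢ/nᵢ) / Σ(bᵢcᵢ/nᵢ), where nᵢ is the stratum total.
Stratum 1 (< 40): n = 346; a·d/n = 4·67/346 = 0.7746; b·c/n = 271·4/346 = 3.1329
Stratum 2 (40–59): n = 286; a·d/n = 37·43/286 = 5.5629; b·c/n = 183·23/286 = 14.7168
Stratum 3 (≥ 60): n = 453; a·d/n = 35·125/453 = 9.6578; b·c/n = 199·94/453 = 41.2936
OR_MH = (0.7746 + 5.5629 + 9.6578) / (3.1329 + 14.7168 + 41.2936) = 15.9953 / 59.1433 = 0.27045

0.27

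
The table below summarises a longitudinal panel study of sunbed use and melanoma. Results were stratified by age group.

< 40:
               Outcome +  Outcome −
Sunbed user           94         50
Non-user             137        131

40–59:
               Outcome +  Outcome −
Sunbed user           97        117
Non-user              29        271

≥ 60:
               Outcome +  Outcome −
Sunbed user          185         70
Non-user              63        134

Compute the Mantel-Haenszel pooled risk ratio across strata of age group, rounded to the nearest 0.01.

RR_MH = Σ(aᵢ·n₀ᵢ/nᵢ) / Σ(cᵢ·n₁ᵢ/nᵢ), with n₁ᵢ = aᵢ+bᵢ (exposed), n₀ᵢ = cᵢ+dᵢ (unexposed), nᵢ = n₁ᵢ+n₀ᵢ.
Stratum 1 (< 40): n₁ = 144, n₀ = 268, n = 412; a·n₀/n = 94·268/412 = 61.1456; c·n₁/n = 137·144/412 = 47.8835
Stratum 2 (40–59): n₁ = 214, n₀ = 300, n = 514; a·n₀/n = 97·300/514 = 56.6148; c·n₁/n = 29·214/514 = 12.0739
Stratum 3 (≥ 60): n₁ = 255, n₀ = 197, n = 452; a·n₀/n = 185·197/452 = 80.6305; c·n₁/n = 63·255/452 = 35.5420
RR_MH = (61.1456 + 56.6148 + 80.6305) / (47.8835 + 12.0739 + 35.5420) = 198.3909 / 95.4995 = 2.07740

2.08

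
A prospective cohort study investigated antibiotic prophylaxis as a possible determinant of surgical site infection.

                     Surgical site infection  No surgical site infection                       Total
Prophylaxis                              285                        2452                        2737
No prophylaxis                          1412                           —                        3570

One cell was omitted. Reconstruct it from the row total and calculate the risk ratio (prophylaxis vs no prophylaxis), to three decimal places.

The missing cell is in the unexposed row: 3570 − 1412 = 2158.
So a = 285, b = 2452, c = 1412, d = 2158.
RR = [a/(a+b)] / [c/(c+d)] = (285/2737) / (1412/3570) = 0.10413/0.39552 = 0.26327

0.263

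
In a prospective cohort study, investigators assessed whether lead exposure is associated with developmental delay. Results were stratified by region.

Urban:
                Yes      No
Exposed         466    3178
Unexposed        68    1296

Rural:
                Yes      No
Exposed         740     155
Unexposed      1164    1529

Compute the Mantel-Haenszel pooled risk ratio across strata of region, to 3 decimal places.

2.008

RR_MH = Σ(aᵢ·n₀ᵢ/nᵢ) / Σ(cᵢ·n₁ᵢ/nᵢ), with n₁ᵢ = aᵢ+bᵢ (exposed), n₀ᵢ = cᵢ+dᵢ (unexposed), nᵢ = n₁ᵢ+n₀ᵢ.
Stratum 1 (Urban): n₁ = 3644, n₀ = 1364, n = 5008; a·n₀/n = 466·1364/5008 = 126.9217; c·n₁/n = 68·3644/5008 = 49.4792
Stratum 2 (Rural): n₁ = 895, n₀ = 2693, n = 3588; a·n₀/n = 740·2693/3588 = 555.4125; c·n₁/n = 1164·895/3588 = 290.3512
RR_MH = (126.9217 + 555.4125) / (49.4792 + 290.3512) = 682.3342 / 339.8304 = 2.00787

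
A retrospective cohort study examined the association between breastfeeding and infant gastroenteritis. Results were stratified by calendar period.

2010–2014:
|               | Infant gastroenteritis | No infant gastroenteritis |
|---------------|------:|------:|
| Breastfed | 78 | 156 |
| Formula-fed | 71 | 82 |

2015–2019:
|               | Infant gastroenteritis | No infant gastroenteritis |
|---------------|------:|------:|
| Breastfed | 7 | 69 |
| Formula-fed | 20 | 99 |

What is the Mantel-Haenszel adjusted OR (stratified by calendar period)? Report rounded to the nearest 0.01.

0.56

OR_MH = Σ(aᵢdᵢ/nᵢ) / Σ(bᵢcᵢ/nᵢ), where nᵢ is the stratum total.
Stratum 1 (2010–2014): n = 387; a·d/n = 78·82/387 = 16.5271; b·c/n = 156·71/387 = 28.6202
Stratum 2 (2015–2019): n = 195; a·d/n = 7·99/195 = 3.5538; b·c/n = 69·20/195 = 7.0769
OR_MH = (16.5271 + 3.5538) / (28.6202 + 7.0769) = 20.0810 / 35.6971 = 0.56254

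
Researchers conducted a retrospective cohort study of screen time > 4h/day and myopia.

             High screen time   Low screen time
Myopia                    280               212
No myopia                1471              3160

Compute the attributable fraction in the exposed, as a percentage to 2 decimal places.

Reading the table with exposure as columns: a = 280 (High screen time, case), b = 1471 (High screen time, non-case), c = 212 (Low screen time, case), d = 3160.
Risk in exposed = 280/1751 = 0.15991; risk in unexposed = 212/3372 = 0.06287.
RR = 0.15991/0.06287 = 2.54345
AR% = (RR − 1)/RR × 100 = (2.54345 − 1)/2.54345 × 100 = 60.6834%

60.68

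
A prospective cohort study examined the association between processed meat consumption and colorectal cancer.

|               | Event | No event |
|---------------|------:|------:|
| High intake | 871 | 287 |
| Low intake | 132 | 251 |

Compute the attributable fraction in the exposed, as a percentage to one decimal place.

Cells: a = 871, b = 287, c = 132, d = 251.
Risk in exposed = 871/1158 = 0.75216; risk in unexposed = 132/383 = 0.34465.
RR = 0.75216/0.34465 = 2.18240
AR% = (RR − 1)/RR × 100 = (2.18240 − 1)/2.18240 × 100 = 54.1789%

54.2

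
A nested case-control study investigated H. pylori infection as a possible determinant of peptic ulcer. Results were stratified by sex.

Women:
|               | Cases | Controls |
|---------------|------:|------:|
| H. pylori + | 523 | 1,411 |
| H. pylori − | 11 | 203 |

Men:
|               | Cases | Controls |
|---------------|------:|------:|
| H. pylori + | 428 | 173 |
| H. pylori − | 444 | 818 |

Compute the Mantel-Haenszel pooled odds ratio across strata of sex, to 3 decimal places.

OR_MH = Σ(aᵢdᵢ/nᵢ) / Σ(bᵢcᵢ/nᵢ), where nᵢ is the stratum total.
Stratum 1 (Women): n = 2148; a·d/n = 523·203/2148 = 49.4269; b·c/n = 1411·11/2148 = 7.2258
Stratum 2 (Men): n = 1863; a·d/n = 428·818/1863 = 187.9249; b·c/n = 173·444/1863 = 41.2303
OR_MH = (49.4269 + 187.9249) / (7.2258 + 41.2303) = 237.3518 / 48.4561 = 4.89829

4.898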